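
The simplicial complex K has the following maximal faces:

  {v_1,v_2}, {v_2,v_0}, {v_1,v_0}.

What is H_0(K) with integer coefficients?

Take the total order v_0 < v_1 < v_2 on the vertex set. Then K (dimension 1) consists of the simplices:

  0-simplices (3): [v_0], [v_1], [v_2]
  1-simplices (3): [v_0,v_1], [v_0,v_2], [v_1,v_2]

giving chain groups C_0 ≅ Z^3, C_1 ≅ Z^3.

The boundary map ∂_1: C_1 → C_0 is given by ∂[p,q] = [q] − [p]. For instance
  ∂[v_0,v_1] = [v_1] − [v_0].
This gives a 3×3 integer matrix of rank 2; reducing to Smith normal form yields diagonal entries (1,1).

Now H_k = ker ∂_k / im ∂_{k+1}, so:

  H_0: rank C_0 − rank ∂_1 = 3 − 2 = 1, and the invariant factors of ∂_1 are all 1, so H_0 = Z.

H_0 = Z.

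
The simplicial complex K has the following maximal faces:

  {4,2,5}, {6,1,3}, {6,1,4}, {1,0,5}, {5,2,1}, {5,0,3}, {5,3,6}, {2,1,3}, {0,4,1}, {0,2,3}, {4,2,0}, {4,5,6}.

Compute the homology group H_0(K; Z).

H_0 = Z.

K has 7 vertices, 18 edges, 12 triangles.
rank ∂_0 = 0, rank ∂_1 = 6 ⇒ b_0 = 7 − 0 − 6 = 1; all invariant factors of ∂_1 are 1 so no torsion. So H_0 ≅ Z.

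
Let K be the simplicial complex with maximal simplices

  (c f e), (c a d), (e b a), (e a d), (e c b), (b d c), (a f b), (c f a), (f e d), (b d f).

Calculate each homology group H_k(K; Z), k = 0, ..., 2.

We work with the vertex ordering a < b < c < d < e < f. The simplices of K, each written with vertices in increasing order, are:

  0-simplices (6): a, b, c, d, e, f
  1-simplices (15): ab, ac, ad, ae, af, bc, bd, be, bf, cd, ce, cf, de, df, ef
  2-simplices (10): abe, abf, acd, acf, ade, bcd, bce, bdf, cef, def

Hence C_0 ≅ Z^6, C_1 ≅ Z^15, C_2 ≅ Z^10.

Boundary ∂_1: C_1 → C_0 maps an edge to its endpoints' difference, ∂[p,q] = q − p. For instance
  ∂bc = c − b.
The 6×15 boundary matrix has rank 5 and Smith normal form diag(1,1,1,1,1).

The boundary map ∂_2: C_2 → C_1 maps a triangle to the signed sum of its edges. For instance
  ∂cef = ef − cf + ce,
  ∂def = ef − df + de.
The resulting 15×10 matrix has rank 10, and its Smith normal form has invariant factors (1,1,1,1,1,1,1,1,1,2).

Now H_k = ker ∂_k / im ∂_{k+1}, so:

  H_0: rank C_0 − rank ∂_1 = 6 − 5 = 1, and the invariant factors of ∂_1 are all 1, so H_0 ≅ Z.
  H_1: rank ker ∂_1 − rank ∂_2 = (15 − 5) − 10 = 0, and ∂_2 has invariant factor 2 > 1, so H_1 ≅ Z/2Z.
  H_2: rank ker ∂_2 − rank ∂_3 = (10 − 10) − 0 = 0, and there is no ∂_3, so H_2 ≅ 0.

H_0 = Z,  H_1 = Z/2Z,  H_2 = 0.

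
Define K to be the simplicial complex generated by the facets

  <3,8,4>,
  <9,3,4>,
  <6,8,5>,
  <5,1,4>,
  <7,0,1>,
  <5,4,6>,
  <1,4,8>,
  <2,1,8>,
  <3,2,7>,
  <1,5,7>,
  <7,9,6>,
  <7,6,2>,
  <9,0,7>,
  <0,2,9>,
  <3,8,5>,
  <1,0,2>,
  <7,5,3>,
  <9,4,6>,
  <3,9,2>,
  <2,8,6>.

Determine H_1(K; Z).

Take the total order 0 < 1 < 2 < 3 < 4 < 5 < 6 < 7 < 8 < 9 on the vertex set. Then K (dimension 2) consists of the simplices:

  0-simplices (10): [0], [1], [2], [3], [4], [5], [6], [7], [8], [9]
  1-simplices (30): (30 of them)
  2-simplices (20): (20 of them)

Hence C_0 ≅ Z^10, C_1 ≅ Z^30, C_2 ≅ Z^20.

∂_1: C_1 → C_0 sends each edge [p,q] (with p < q) to q − p. For instance
  ∂[1,5] = [5] − [1].
This gives a 10×30 integer matrix of rank 9; reducing to Smith normal form yields diagonal entries (1,1,1,1,1,1,1,1,1).

The boundary map ∂_2: C_2 → C_1 sends each 2-simplex [p,q,r] to [q,r] − [p,r] + [p,q]. For instance
  ∂[3,5,8] = [5,8] − [3,8] + [3,5],
  ∂[2,6,8] = [6,8] − [2,8] + [2,6].
The 30×20 boundary matrix has rank 20 and Smith normal form diag(1,1,1,1,1,1,1,1,1,1,1,1,1,1,1,1,1,1,1,2).

From H_k ≅ ker(∂_k) / im(∂_{k+1}) we obtain:

  H_1: rank ker ∂_1 − rank ∂_2 = (30 − 9) − 20 = 1, and ∂_2 has invariant factor 2 > 1, so H_1 = Z ⊕ Z/2Z.

H_1 = Z ⊕ Z/2Z.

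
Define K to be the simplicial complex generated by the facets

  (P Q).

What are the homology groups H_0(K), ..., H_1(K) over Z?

Take the total order P < Q on the vertex set. Then K (dimension 1) consists of the simplices:

  0-simplices (2): P, Q
  1-simplices (1): PQ

Hence C_0 ≅ Z^2, C_1 ≅ Z^1.

∂_1: C_1 → C_0 is given by ∂[p,q] = [q] − [p].
The 2×1 boundary matrix has rank 1 and Smith normal form diag(1).

From H_k ≅ ker(∂_k) / im(∂_{k+1}) we obtain:

  H_0: rank C_0 − rank ∂_1 = 2 − 1 = 1, and the invariant factors of ∂_1 are all 1, so H_0 = Z.
  H_1: rank ker ∂_1 − rank ∂_2 = (1 − 1) − 0 = 0, and there is no ∂_2, so H_1 = 0.

H_0 = Z,  H_1 = 0.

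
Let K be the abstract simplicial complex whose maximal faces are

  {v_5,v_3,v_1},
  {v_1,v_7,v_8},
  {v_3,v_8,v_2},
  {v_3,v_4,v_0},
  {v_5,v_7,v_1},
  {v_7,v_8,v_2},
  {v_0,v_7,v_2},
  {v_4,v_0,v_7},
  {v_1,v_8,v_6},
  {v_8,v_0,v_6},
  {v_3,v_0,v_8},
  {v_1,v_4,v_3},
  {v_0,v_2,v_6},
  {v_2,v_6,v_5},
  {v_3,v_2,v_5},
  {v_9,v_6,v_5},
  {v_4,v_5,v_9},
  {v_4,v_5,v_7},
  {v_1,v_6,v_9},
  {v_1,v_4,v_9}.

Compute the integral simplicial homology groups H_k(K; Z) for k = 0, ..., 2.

H_0 = Z,  H_1 = Z ⊕ Z/2Z,  H_2 = 0.

Take the total order v_0 < v_1 < v_2 < v_3 < v_4 < v_5 < v_6 < v_7 < v_8 < v_9 on the vertex set. Then K (dimension 2) consists of the simplices:

  0-simplices (10): [v_0], [v_1], [v_2], [v_3], [v_4], [v_5], [v_6], [v_7], [v_8], [v_9]
  1-simplices (30): (30 of them)
  2-simplices (20): (20 of them)

Hence C_0 ≅ Z^10, C_1 ≅ Z^30, C_2 ≅ Z^20.

∂_1: C_1 → C_0 is given by ∂[p,q] = [q] − [p].
The 10×30 boundary matrix has rank 9 and Smith normal form diag(1,1,1,1,1,1,1,1,1).

The boundary map ∂_2: C_2 → C_1 sends each 2-simplex [p,q,r] to [q,r] − [p,r] + [p,q]. For instance
  ∂[v_1,v_7,v_8] = [v_7,v_8] − [v_1,v_8] + [v_1,v_7],
  ∂[v_2,v_7,v_8] = [v_7,v_8] − [v_2,v_8] + [v_2,v_7].
The resulting 30×20 matrix has rank 20, and its Smith normal form has invariant factors (1,1,1,1,1,1,1,1,1,1,1,1,1,1,1,1,1,1,1,2).

From H_k ≅ ker(∂_k) / im(∂_{k+1}) we obtain:

  H_0: rank C_0 − rank ∂_1 = 10 − 9 = 1, and the invariant factors of ∂_1 are all 1, so H_0 = Z.
  H_1: rank ker ∂_1 − rank ∂_2 = (30 − 9) − 20 = 1, and ∂_2 has invariant factor 2 > 1, so H_1 = Z ⊕ Z/2Z.
  H_2: rank ker ∂_2 − rank ∂_3 = (20 − 20) − 0 = 0, and there is no ∂_3, so H_2 = 0.

As a check, the Euler characteristic is 10 − 30 + 20 = 0, which agrees with 1 − 1 + 0 = 0.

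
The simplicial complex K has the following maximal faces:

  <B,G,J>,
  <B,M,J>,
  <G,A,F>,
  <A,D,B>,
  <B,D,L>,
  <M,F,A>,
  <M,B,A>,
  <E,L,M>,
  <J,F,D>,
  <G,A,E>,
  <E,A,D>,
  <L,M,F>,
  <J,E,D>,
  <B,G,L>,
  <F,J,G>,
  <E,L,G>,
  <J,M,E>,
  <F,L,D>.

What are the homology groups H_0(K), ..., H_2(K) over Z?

H_0 = Z,  H_1 = Z^2,  H_2 = Z.

Order the vertices as A < B < D < E < F < G < J < L < M. Listing each simplex with vertices in this order, K has dimension 2 with simplices:

  0-simplices (9): A, B, D, E, F, G, J, L, M
  1-simplices (27): AB, AD, AE, AF, AG, AM, BD, BG, BJ, BL, BM, DE, DF, DJ, DL, EG, EJ, EL, EM, FG, FJ, FL, FM, GJ, GL, JM, LM
  2-simplices (18): ABD, ABM, ADE, AEG, AFG, AFM, BDL, BGJ, BGL, BJM, DEJ, DFJ, DFL, EGL, EJM, ELM, FGJ, FLM

Hence C_0 ≅ Z^9, C_1 ≅ Z^27, C_2 ≅ Z^18.

The boundary map ∂_1: C_1 → C_0 maps an edge to its endpoints' difference, ∂[p,q] = q − p.
This gives a 9×27 integer matrix of rank 8; reducing to Smith normal form yields diagonal entries (1,1,1,1,1,1,1,1).

Boundary ∂_2: C_2 → C_1 maps a triangle to the signed sum of its edges. For instance
  ∂BDL = DL − BL + BD,
  ∂ADE = DE − AE + AD.
The resulting 27×18 matrix has rank 17, and its Smith normal form has invariant factors (1,1,1,1,1,1,1,1,1,1,1,1,1,1,1,1,1).

Computing H_k = (kernel of ∂_k) / (image of ∂_{k+1}):

  H_0: rank C_0 − rank ∂_1 = 9 − 8 = 1, and the invariant factors of ∂_1 are all 1, so H_0 ≅ Z.
  H_1: rank ker ∂_1 − rank ∂_2 = (27 − 8) − 17 = 2, and the invariant factors of ∂_2 are all 1, so H_1 ≅ Z^2.
  H_2: rank ker ∂_2 − rank ∂_3 = (18 − 17) − 0 = 1, and there is no ∂_3, so H_2 ≅ Z.

(K is a triangulation of the torus T^2.)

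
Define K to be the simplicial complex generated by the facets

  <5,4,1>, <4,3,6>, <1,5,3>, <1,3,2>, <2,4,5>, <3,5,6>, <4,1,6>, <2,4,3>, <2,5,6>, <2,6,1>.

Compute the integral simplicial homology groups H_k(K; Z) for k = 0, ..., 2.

H_0 ≅ Z,  H_1 ≅ Z/2,  H_2 = 0.

Take the total order 1 < 2 < 3 < 4 < 5 < 6 on the vertex set. Then K (dimension 2) consists of the simplices:

  0-simplices (6): [1], [2], [3], [4], [5], [6]
  1-simplices (15): [1,2], [1,3], [1,4], [1,5], [1,6], [2,3], [2,4], [2,5], [2,6], [3,4], [3,5], [3,6], [4,5], [4,6], [5,6]
  2-simplices (10): [1,2,3], [1,2,6], [1,3,5], [1,4,5], [1,4,6], [2,3,4], [2,4,5], [2,5,6], [3,4,6], [3,5,6]

giving chain groups C_0 ≅ Z^6, C_1 ≅ Z^15, C_2 ≅ Z^10.

The boundary map ∂_1: C_1 → C_0 is given by ∂[p,q] = [q] − [p]. For instance
  ∂[2,6] = [6] − [2].
As a 6×15 matrix over Z this has rank 5, with invariant factors (1,1,1,1,1).

∂_2: C_2 → C_1 acts by ∂[p,q,r] = [q,r] − [p,r] + [p,q]. For instance
  ∂[1,2,6] = [2,6] − [1,6] + [1,2],
  ∂[1,4,6] = [4,6] − [1,6] + [1,4].
The 15×10 boundary matrix has rank 10 and Smith normal form diag(1,1,1,1,1,1,1,1,1,2).

Now H_k = ker ∂_k / im ∂_{k+1}, so:

  H_0: rank C_0 − rank ∂_1 = 6 − 5 = 1, and the invariant factors of ∂_1 are all 1, so H_0 ≅ Z.
  H_1: rank ker ∂_1 − rank ∂_2 = (15 − 5) − 10 = 0, and ∂_2 has invariant factor 2 > 1, so H_1 ≅ Z/2.
  H_2: rank ker ∂_2 − rank ∂_3 = (10 − 10) − 0 = 0, and there is no ∂_3, so H_2 ≅ 0.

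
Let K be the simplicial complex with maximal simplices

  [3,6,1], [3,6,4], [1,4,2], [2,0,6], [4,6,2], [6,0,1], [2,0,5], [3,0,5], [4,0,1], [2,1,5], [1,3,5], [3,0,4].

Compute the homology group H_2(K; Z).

Fix the vertex order 0 < 1 < 2 < 3 < 4 < 5 < 6 and write every simplex with vertices in increasing order. Then dim K = 2 and the simplices of K are:

  0-simplices (7): [0], [1], [2], [3], [4], [5], [6]
  1-simplices (18): [0,1], [0,2], [0,3], [0,4], [0,5], [0,6], [1,2], [1,3], [1,4], [1,5], [1,6], [2,4], [2,5], [2,6], [3,4], [3,5], [3,6], [4,6]
  2-simplices (12): [0,1,4], [0,1,6], [0,2,5], [0,2,6], [0,3,4], [0,3,5], [1,2,4], [1,2,5], [1,3,5], [1,3,6], [2,4,6], [3,4,6]

so the chain groups are C_0 ≅ Z^7, C_1 ≅ Z^18, C_2 ≅ Z^12.

Boundary ∂_1: C_1 → C_0 maps an edge to its endpoints' difference, ∂[p,q] = q − p. For instance
  ∂[0,6] = [6] − [0].
This gives a 7×18 integer matrix of rank 6; reducing to Smith normal form yields diagonal entries (1,1,1,1,1,1).

Boundary ∂_2: C_2 → C_1 sends each 2-simplex [p,q,r] to [q,r] − [p,r] + [p,q]. For instance
  ∂[0,1,4] = [1,4] − [0,4] + [0,1],
  ∂[3,4,6] = [4,6] − [3,6] + [3,4].
The 18×12 boundary matrix has rank 12 and Smith normal form diag(1,1,1,1,1,1,1,1,1,1,1,2).

Computing H_k = (kernel of ∂_k) / (image of ∂_{k+1}):

  H_2: rank ker ∂_2 − rank ∂_3 = (12 − 12) − 0 = 0, and there is no ∂_3, so H_2 ≅ 0.

H_2 = 0.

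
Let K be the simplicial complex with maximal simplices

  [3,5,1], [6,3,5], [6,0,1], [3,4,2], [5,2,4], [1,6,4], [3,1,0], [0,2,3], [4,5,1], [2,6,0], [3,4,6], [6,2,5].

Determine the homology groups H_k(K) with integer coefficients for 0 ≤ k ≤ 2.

H_0 ≅ Z,  H_1 ≅ Z/2,  H_2 = 0.

Order the vertices as 0 < 1 < 2 < 3 < 4 < 5 < 6. Listing each simplex with vertices in this order, K has dimension 2 with simplices:

  0-simplices (7): [0], [1], [2], [3], [4], [5], [6]
  1-simplices (18): [0,1], [0,2], [0,3], [0,6], [1,3], [1,4], [1,5], [1,6], [2,3], [2,4], [2,5], [2,6], [3,4], [3,5], [3,6], [4,5], [4,6], [5,6]
  2-simplices (12): [0,1,3], [0,1,6], [0,2,3], [0,2,6], [1,3,5], [1,4,5], [1,4,6], [2,3,4], [2,4,5], [2,5,6], [3,4,6], [3,5,6]

so the chain groups are C_0 ≅ Z^7, C_1 ≅ Z^18, C_2 ≅ Z^12.

The boundary map ∂_1: C_1 → C_0 is given by ∂[p,q] = [q] − [p].
This gives a 7×18 integer matrix of rank 6; reducing to Smith normal form yields diagonal entries (1,1,1,1,1,1).

∂_2: C_2 → C_1 acts by ∂[p,q,r] = [q,r] − [p,r] + [p,q]. For instance
  ∂[0,1,6] = [1,6] − [0,6] + [0,1],
  ∂[0,1,3] = [1,3] − [0,3] + [0,1].
This gives a 18×12 integer matrix of rank 12; reducing to Smith normal form yields diagonal entries (1,1,1,1,1,1,1,1,1,1,1,2).

Computing H_k = (kernel of ∂_k) / (image of ∂_{k+1}):

  H_0: rank C_0 − rank ∂_1 = 7 − 6 = 1, and the invariant factors of ∂_1 are all 1, so H_0 ≅ Z.
  H_1: rank ker ∂_1 − rank ∂_2 = (18 − 6) − 12 = 0, and ∂_2 has invariant factor 2 > 1, so H_1 ≅ Z/2.
  H_2: rank ker ∂_2 − rank ∂_3 = (12 − 12) − 0 = 0, and there is no ∂_3, so H_2 ≅ 0.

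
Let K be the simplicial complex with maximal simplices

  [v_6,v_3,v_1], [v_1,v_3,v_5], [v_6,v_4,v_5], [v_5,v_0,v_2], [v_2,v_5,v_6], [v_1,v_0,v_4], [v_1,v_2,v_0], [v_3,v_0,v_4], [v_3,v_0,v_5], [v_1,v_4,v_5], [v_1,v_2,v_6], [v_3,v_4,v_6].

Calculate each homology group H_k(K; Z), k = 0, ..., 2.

We work with the vertex ordering v_0 < v_1 < v_2 < v_3 < v_4 < v_5 < v_6. The simplices of K, each written with vertices in increasing order, are:

  0-simplices (7): [v_0], [v_1], [v_2], [v_3], [v_4], [v_5], [v_6]
  1-simplices (18): (18 of them)
  2-simplices (12): (12 of them)

Hence C_0 ≅ Z^7, C_1 ≅ Z^18, C_2 ≅ Z^12.

The boundary map ∂_1: C_1 → C_0 sends each edge [p,q] (with p < q) to q − p.
The resulting 7×18 matrix has rank 6, and its Smith normal form has invariant factors (1,1,1,1,1,1).

∂_2: C_2 → C_1 acts by ∂[p,q,r] = [q,r] − [p,r] + [p,q]. For instance
  ∂[v_1,v_2,v_6] = [v_2,v_6] − [v_1,v_6] + [v_1,v_2],
  ∂[v_0,v_3,v_4] = [v_3,v_4] − [v_0,v_4] + [v_0,v_3].
The 18×12 boundary matrix has rank 12 and Smith normal form diag(1,1,1,1,1,1,1,1,1,1,1,2).

Reading off H_k = ker ∂_k / im ∂_{k+1}:

  H_0: rank C_0 − rank ∂_1 = 7 − 6 = 1, and the invariant factors of ∂_1 are all 1, so H_0 ≅ Z.
  H_1: rank ker ∂_1 − rank ∂_2 = (18 − 6) − 12 = 0, and ∂_2 has invariant factor 2 > 1, so H_1 ≅ Z/2Z.
  H_2: rank ker ∂_2 − rank ∂_3 = (12 − 12) − 0 = 0, and there is no ∂_3, so H_2 ≅ 0.

As a check, the Euler characteristic is 7 − 18 + 12 = 1, which agrees with 1 − 0 + 0 = 1.
(K is a triangulation of the real projective plane RP^2.)

H_0 = Z,  H_1 = Z/2Z,  H_2 = 0.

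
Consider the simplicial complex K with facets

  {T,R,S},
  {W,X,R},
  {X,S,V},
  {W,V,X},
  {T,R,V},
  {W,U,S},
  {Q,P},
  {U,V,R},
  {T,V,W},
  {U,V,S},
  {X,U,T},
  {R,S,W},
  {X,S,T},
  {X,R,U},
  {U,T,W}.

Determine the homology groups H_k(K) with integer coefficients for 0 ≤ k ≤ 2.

H_0 = Z^2,  H_1 = Z^2,  H_2 = Z.

Fix the vertex order P < Q < R < S < T < U < V < W < X and write every simplex with vertices in increasing order. Then dim K = 2 and the simplices of K are:

  0-simplices (9): P, Q, R, S, T, U, V, W, X
  1-simplices (22): PQ, RS, RT, RU, RV, RW, RX, ST, SU, SV, SW, SX, TU, TV, TW, TX, UV, UW, UX, VW, VX, WX
  2-simplices (14): RST, RSW, RTV, RUV, RUX, RWX, STX, SUV, SUW, SVX, TUW, TUX, TVW, VWX

giving chain groups C_0 ≅ Z^9, C_1 ≅ Z^22, C_2 ≅ Z^14.

The boundary map ∂_1: C_1 → C_0 is given by ∂[p,q] = [q] − [p]. For instance
  ∂RW = W − R.
The resulting 9×22 matrix has rank 7, and its Smith normal form has invariant factors (1,1,1,1,1,1,1).

Boundary ∂_2: C_2 → C_1 maps a triangle to the signed sum of its edges. For instance
  ∂SVX = VX − SX + SV,
  ∂RUV = UV − RV + RU.
The 22×14 boundary matrix has rank 13 and Smith normal form diag(1,1,1,1,1,1,1,1,1,1,1,1,1).

From H_k ≅ ker(∂_k) / im(∂_{k+1}) we obtain:

  H_0: rank C_0 − rank ∂_1 = 9 − 7 = 2, and the invariant factors of ∂_1 are all 1, so H_0 = Z^2.
  H_1: rank ker ∂_1 − rank ∂_2 = (22 − 7) − 13 = 2, and the invariant factors of ∂_2 are all 1, so H_1 = Z^2.
  H_2: rank ker ∂_2 − rank ∂_3 = (14 − 13) − 0 = 1, and there is no ∂_3, so H_2 = Z.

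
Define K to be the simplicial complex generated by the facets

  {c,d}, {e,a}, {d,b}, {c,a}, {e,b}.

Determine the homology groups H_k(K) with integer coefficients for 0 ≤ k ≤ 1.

We work with the vertex ordering a < b < c < d < e. The simplices of K, each written with vertices in increasing order, are:

  0-simplices (5): a, b, c, d, e
  1-simplices (5): ac, ae, bd, be, cd

Hence C_0 ≅ Z^5, C_1 ≅ Z^5.

∂_1: C_1 → C_0 maps an edge to its endpoints' difference, ∂[p,q] = q − p. For instance
  ∂bd = d − b.
The resulting 5×5 matrix has rank 4, and its Smith normal form has invariant factors (1,1,1,1).

Computing H_k = (kernel of ∂_k) / (image of ∂_{k+1}):

  H_0: rank C_0 − rank ∂_1 = 5 − 4 = 1, and the invariant factors of ∂_1 are all 1, so H_0 = Z.
  H_1: rank ker ∂_1 − rank ∂_2 = (5 − 4) − 0 = 1, and there is no ∂_2, so H_1 = Z.

As a check, the Euler characteristic is 5 − 5 = 0, which agrees with 1 − 1 = 0.

H_0 ≅ Z,  H_1 ≅ Z.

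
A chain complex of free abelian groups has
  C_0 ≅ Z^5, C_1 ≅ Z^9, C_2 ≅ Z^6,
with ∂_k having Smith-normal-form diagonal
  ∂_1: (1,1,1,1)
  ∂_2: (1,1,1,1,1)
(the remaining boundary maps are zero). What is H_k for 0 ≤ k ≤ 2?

H_0 ≅ Z,  H_1 = 0,  H_2 ≅ Z.

H_0: b_0 = 5 − 0 − 4 = 1; torsion from ∂_1 factors > 1: none. So H_0 ≅ Z.
H_1: b_1 = 9 − 4 − 5 = 0; torsion from ∂_2 factors > 1: none. So H_1 ≅ 0.
H_2: b_2 = 6 − 5 − 0 = 1; torsion from ∂_3 factors > 1: none. So H_2 ≅ Z.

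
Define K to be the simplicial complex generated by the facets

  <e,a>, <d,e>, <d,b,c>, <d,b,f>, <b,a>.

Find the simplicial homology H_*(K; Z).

H_0 ≅ Z,  H_1 ≅ Z,  H_2 = 0.

Take the total order a < b < c < d < e < f on the vertex set. Then K (dimension 2) consists of the simplices:

  0-simplices (6): a, b, c, d, e, f
  1-simplices (8): ab, ae, bc, bd, bf, cd, de, df
  2-simplices (2): bcd, bdf

Hence C_0 ≅ Z^6, C_1 ≅ Z^8, C_2 ≅ Z^2.

Boundary ∂_1: C_1 → C_0 sends each edge [p,q] (with p < q) to q − p.
This gives a 6×8 integer matrix of rank 5; reducing to Smith normal form yields diagonal entries (1,1,1,1,1).

The boundary map ∂_2: C_2 → C_1 acts by ∂[p,q,r] = [q,r] − [p,r] + [p,q]. For instance
  ∂bcd = cd − bd + bc,
  ∂bdf = df − bf + bd.
The resulting 8×2 matrix has rank 2, and its Smith normal form has invariant factors (1,1).

Computing H_k = (kernel of ∂_k) / (image of ∂_{k+1}):

  H_0: rank C_0 − rank ∂_1 = 6 − 5 = 1, and the invariant factors of ∂_1 are all 1, so H_0 = Z.
  H_1: rank ker ∂_1 − rank ∂_2 = (8 − 5) − 2 = 1, and the invariant factors of ∂_2 are all 1, so H_1 = Z.
  H_2: rank ker ∂_2 − rank ∂_3 = (2 − 2) − 0 = 0, and there is no ∂_3, so H_2 = 0.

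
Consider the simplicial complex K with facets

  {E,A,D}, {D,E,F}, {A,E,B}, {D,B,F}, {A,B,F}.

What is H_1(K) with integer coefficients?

H_1 = Z.

We work with the vertex ordering A < B < D < E < F. The simplices of K, each written with vertices in increasing order, are:

  0-simplices (5): A, B, D, E, F
  1-simplices (10): AB, AD, AE, AF, BD, BE, BF, DE, DF, EF
  2-simplices (5): ABE, ABF, ADE, BDF, DEF

Hence C_0 ≅ Z^5, C_1 ≅ Z^10, C_2 ≅ Z^5.

Boundary ∂_1: C_1 → C_0 is given by ∂[p,q] = [q] − [p]. For instance
  ∂EF = F − E.
This gives a 5×10 integer matrix of rank 4; reducing to Smith normal form yields diagonal entries (1,1,1,1).

Boundary ∂_2: C_2 → C_1 acts by ∂[p,q,r] = [q,r] − [p,r] + [p,q]. For instance
  ∂ADE = DE − AE + AD,
  ∂ABE = BE − AE + AB.
As a 10×5 matrix over Z this has rank 5, with invariant factors (1,1,1,1,1).

Computing H_k = (kernel of ∂_k) / (image of ∂_{k+1}):

  H_1: rank ker ∂_1 − rank ∂_2 = (10 − 4) − 5 = 1, and the invariant factors of ∂_2 are all 1, so H_1 ≅ Z.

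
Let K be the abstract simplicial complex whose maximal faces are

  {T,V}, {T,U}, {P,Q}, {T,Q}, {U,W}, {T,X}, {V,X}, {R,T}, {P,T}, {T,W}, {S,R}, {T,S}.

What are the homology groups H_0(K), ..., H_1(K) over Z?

We work with the vertex ordering P < Q < R < S < T < U < V < W < X. The simplices of K, each written with vertices in increasing order, are:

  0-simplices (9): P, Q, R, S, T, U, V, W, X
  1-simplices (12): PQ, PT, QT, RS, RT, ST, TU, TV, TW, TX, UW, VX

so the chain groups are C_0 ≅ Z^9, C_1 ≅ Z^12.

∂_1: C_1 → C_0 maps an edge to its endpoints' difference, ∂[p,q] = q − p.
The resulting 9×12 matrix has rank 8, and its Smith normal form has invariant factors (1,1,1,1,1,1,1,1).

Reading off H_k = ker ∂_k / im ∂_{k+1}:

  H_0: rank C_0 − rank ∂_1 = 9 − 8 = 1, and the invariant factors of ∂_1 are all 1, so H_0 = Z.
  H_1: rank ker ∂_1 − rank ∂_2 = (12 − 8) − 0 = 4, and there is no ∂_2, so H_1 = Z^4.

H_0 ≅ Z,  H_1 ≅ Z^4.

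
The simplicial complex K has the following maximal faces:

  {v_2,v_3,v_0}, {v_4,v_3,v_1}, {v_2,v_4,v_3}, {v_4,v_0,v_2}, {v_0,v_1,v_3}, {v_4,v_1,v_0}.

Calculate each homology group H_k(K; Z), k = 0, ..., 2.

We work with the vertex ordering v_0 < v_1 < v_2 < v_3 < v_4. The simplices of K, each written with vertices in increasing order, are:

  0-simplices (5): [v_0], [v_1], [v_2], [v_3], [v_4]
  1-simplices (9): [v_0,v_1], [v_0,v_2], [v_0,v_3], [v_0,v_4], [v_1,v_3], [v_1,v_4], [v_2,v_3], [v_2,v_4], [v_3,v_4]
  2-simplices (6): [v_0,v_1,v_3], [v_0,v_1,v_4], [v_0,v_2,v_3], [v_0,v_2,v_4], [v_1,v_3,v_4], [v_2,v_3,v_4]

so the chain groups are C_0 ≅ Z^5, C_1 ≅ Z^9, C_2 ≅ Z^6.

The boundary map ∂_1: C_1 → C_0 sends each edge [p,q] (with p < q) to q − p. For instance
  ∂[v_0,v_4] = [v_4] − [v_0].
The resulting 5×9 matrix has rank 4, and its Smith normal form has invariant factors (1,1,1,1).

Boundary ∂_2: C_2 → C_1 maps a triangle to the signed sum of its edges. For instance
  ∂[v_0,v_2,v_3] = [v_2,v_3] − [v_0,v_3] + [v_0,v_2],
  ∂[v_0,v_1,v_4] = [v_1,v_4] − [v_0,v_4] + [v_0,v_1].
This gives a 9×6 integer matrix of rank 5; reducing to Smith normal form yields diagonal entries (1,1,1,1,1).

Computing H_k = (kernel of ∂_k) / (image of ∂_{k+1}):

  H_0: rank C_0 − rank ∂_1 = 5 − 4 = 1, and the invariant factors of ∂_1 are all 1, so H_0 ≅ Z.
  H_1: rank ker ∂_1 − rank ∂_2 = (9 − 4) − 5 = 0, and the invariant factors of ∂_2 are all 1, so H_1 ≅ 0.
  H_2: rank ker ∂_2 − rank ∂_3 = (6 − 5) − 0 = 1, and there is no ∂_3, so H_2 ≅ Z.

H_0 = Z,  H_1 = 0,  H_2 = Z.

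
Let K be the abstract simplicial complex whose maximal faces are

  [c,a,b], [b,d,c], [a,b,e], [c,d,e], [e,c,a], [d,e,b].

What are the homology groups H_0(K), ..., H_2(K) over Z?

K has 5 vertices, 9 edges, 6 triangles.
rank ∂_0 = 0, rank ∂_1 = 4 ⇒ b_0 = 5 − 0 − 4 = 1; all invariant factors of ∂_1 are 1 so no torsion. So H_0 ≅ Z.
rank ∂_1 = 4, rank ∂_2 = 5 ⇒ b_1 = 9 − 4 − 5 = 0; all invariant factors of ∂_2 are 1 so no torsion. So H_1 ≅ 0.
rank ∂_2 = 5, rank ∂_3 = 0 ⇒ b_2 = 6 − 5 − 0 = 1. So H_2 ≅ Z.

H_0 = Z,  H_1 = 0,  H_2 = Z.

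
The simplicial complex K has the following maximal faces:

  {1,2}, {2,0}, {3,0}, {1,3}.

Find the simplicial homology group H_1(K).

Order the vertices as 0 < 1 < 2 < 3. Listing each simplex with vertices in this order, K has dimension 1 with simplices:

  0-simplices (4): [0], [1], [2], [3]
  1-simplices (4): [0,2], [0,3], [1,2], [1,3]

so the chain groups are C_0 ≅ Z^4, C_1 ≅ Z^4.

∂_1: C_1 → C_0 is given by ∂[p,q] = [q] − [p].
As a 4×4 matrix over Z this has rank 3, with invariant factors (1,1,1).

Now H_k = ker ∂_k / im ∂_{k+1}, so:

  H_1: rank ker ∂_1 − rank ∂_2 = (4 − 3) − 0 = 1, and there is no ∂_2, so H_1 = Z.

H_1 ≅ Z.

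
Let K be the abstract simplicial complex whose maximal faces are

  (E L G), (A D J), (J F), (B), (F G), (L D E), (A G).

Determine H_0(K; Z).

Take the total order A < B < D < E < F < G < J < L on the vertex set. Then K (dimension 2) consists of the simplices:

  0-simplices (8): A, B, D, E, F, G, J, L
  1-simplices (11): AD, AG, AJ, DE, DJ, DL, EG, EL, FG, FJ, GL
  2-simplices (3): ADJ, DEL, EGL

Hence C_0 ≅ Z^8, C_1 ≅ Z^11, C_2 ≅ Z^3.

Boundary ∂_1: C_1 → C_0 sends each edge [p,q] (with p < q) to q − p.
This gives a 8×11 integer matrix of rank 6; reducing to Smith normal form yields diagonal entries (1,1,1,1,1,1).

The boundary map ∂_2: C_2 → C_1 maps a triangle to the signed sum of its edges. For instance
  ∂EGL = GL − EL + EG,
  ∂ADJ = DJ − AJ + AD.
This gives a 11×3 integer matrix of rank 3; reducing to Smith normal form yields diagonal entries (1,1,1).

Now H_k = ker ∂_k / im ∂_{k+1}, so:

  H_0: rank C_0 − rank ∂_1 = 8 − 6 = 2, and the invariant factors of ∂_1 are all 1, so H_0 ≅ Z^2.

H_0 ≅ Z^2.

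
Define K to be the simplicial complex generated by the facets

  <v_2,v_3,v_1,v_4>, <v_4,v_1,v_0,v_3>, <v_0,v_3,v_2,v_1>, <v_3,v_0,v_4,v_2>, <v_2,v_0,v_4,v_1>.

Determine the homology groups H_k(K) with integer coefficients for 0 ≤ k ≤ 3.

Fix the vertex order v_0 < v_1 < v_2 < v_3 < v_4 and write every simplex with vertices in increasing order. Then dim K = 3 and the simplices of K are:

  0-simplices (5): [v_0], [v_1], [v_2], [v_3], [v_4]
  1-simplices (10): [v_0,v_1], [v_0,v_2], [v_0,v_3], [v_0,v_4], [v_1,v_2], [v_1,v_3], [v_1,v_4], [v_2,v_3], [v_2,v_4], [v_3,v_4]
  2-simplices (10): [v_0,v_1,v_2], [v_0,v_1,v_3], [v_0,v_1,v_4], [v_0,v_2,v_3], [v_0,v_2,v_4], [v_0,v_3,v_4], [v_1,v_2,v_3], [v_1,v_2,v_4], [v_1,v_3,v_4], [v_2,v_3,v_4]
  3-simplices (5): [v_0,v_1,v_2,v_3], [v_0,v_1,v_2,v_4], [v_0,v_1,v_3,v_4], [v_0,v_2,v_3,v_4], [v_1,v_2,v_3,v_4]

so the chain groups are C_0 ≅ Z^5, C_1 ≅ Z^10, C_2 ≅ Z^10, C_3 ≅ Z^5.

Boundary ∂_1: C_1 → C_0 is given by ∂[p,q] = [q] − [p]. For instance
  ∂[v_1,v_4] = [v_4] − [v_1].
As a 5×10 matrix over Z this has rank 4, with invariant factors (1,1,1,1).

Boundary ∂_2: C_2 → C_1 sends each 2-simplex [p,q,r] to [q,r] − [p,r] + [p,q]. For instance
  ∂[v_0,v_1,v_3] = [v_1,v_3] − [v_0,v_3] + [v_0,v_1],
  ∂[v_1,v_3,v_4] = [v_3,v_4] − [v_1,v_4] + [v_1,v_3].
The resulting 10×10 matrix has rank 6, and its Smith normal form has invariant factors (1,1,1,1,1,1).

∂_3: C_3 → C_2 sends each 3-simplex σ to the alternating sum Σ_i (−1)^i (σ with its i-th vertex removed). For instance
  ∂[v_0,v_1,v_3,v_4] = [v_1,v_3,v_4] − [v_0,v_3,v_4] + [v_0,v_1,v_4] − [v_0,v_1,v_3],
  ∂[v_0,v_1,v_2,v_3] = [v_1,v_2,v_3] − [v_0,v_2,v_3] + [v_0,v_1,v_3] − [v_0,v_1,v_2].
The resulting 10×5 matrix has rank 4, and its Smith normal form has invariant factors (1,1,1,1).

From H_k ≅ ker(∂_k) / im(∂_{k+1}) we obtain:

  H_0: rank C_0 − rank ∂_1 = 5 − 4 = 1, and the invariant factors of ∂_1 are all 1, so H_0 ≅ Z.
  H_1: rank ker ∂_1 − rank ∂_2 = (10 − 4) − 6 = 0, and the invariant factors of ∂_2 are all 1, so H_1 ≅ 0.
  H_2: rank ker ∂_2 − rank ∂_3 = (10 − 6) − 4 = 0, and the invariant factors of ∂_3 are all 1, so H_2 ≅ 0.
  H_3: rank ker ∂_3 − rank ∂_4 = (5 − 4) − 0 = 1, and there is no ∂_4, so H_3 ≅ Z.

H_0 ≅ Z,  H_1 = 0,  H_2 = 0,  H_3 ≅ Z.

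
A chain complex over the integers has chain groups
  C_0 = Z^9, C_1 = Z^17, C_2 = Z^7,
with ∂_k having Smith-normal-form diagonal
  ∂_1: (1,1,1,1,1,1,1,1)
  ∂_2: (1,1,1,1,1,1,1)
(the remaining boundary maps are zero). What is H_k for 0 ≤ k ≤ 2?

H_0 = Z,  H_1 = Z^2,  H_2 = 0.

H_0: b_0 = 9 − 0 − 8 = 1; torsion from ∂_1 factors > 1: none. So H_0 = Z.
H_1: b_1 = 17 − 8 − 7 = 2; torsion from ∂_2 factors > 1: none. So H_1 = Z^2.
H_2: b_2 = 7 − 7 − 0 = 0; torsion from ∂_3 factors > 1: none. So H_2 = 0.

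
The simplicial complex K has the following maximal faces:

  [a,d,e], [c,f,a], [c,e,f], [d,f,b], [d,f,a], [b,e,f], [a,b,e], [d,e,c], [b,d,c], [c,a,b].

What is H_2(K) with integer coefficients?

H_2 = 0.

We work with the vertex ordering a < b < c < d < e < f. The simplices of K, each written with vertices in increasing order, are:

  0-simplices (6): a, b, c, d, e, f
  1-simplices (15): ab, ac, ad, ae, af, bc, bd, be, bf, cd, ce, cf, de, df, ef
  2-simplices (10): abc, abe, acf, ade, adf, bcd, bdf, bef, cde, cef

Hence C_0 ≅ Z^6, C_1 ≅ Z^15, C_2 ≅ Z^10.

∂_1: C_1 → C_0 is given by ∂[p,q] = [q] − [p].
As a 6×15 matrix over Z this has rank 5, with invariant factors (1,1,1,1,1).

The boundary map ∂_2: C_2 → C_1 sends each 2-simplex [p,q,r] to [q,r] − [p,r] + [p,q]. For instance
  ∂cde = de − ce + cd,
  ∂cef = ef − cf + ce.
As a 15×10 matrix over Z this has rank 10, with invariant factors (1,1,1,1,1,1,1,1,1,2).

Now H_k = ker ∂_k / im ∂_{k+1}, so:

  H_2: rank ker ∂_2 − rank ∂_3 = (10 − 10) − 0 = 0, and there is no ∂_3, so H_2 = 0.

(K is a triangulation of the real projective plane RP^2.)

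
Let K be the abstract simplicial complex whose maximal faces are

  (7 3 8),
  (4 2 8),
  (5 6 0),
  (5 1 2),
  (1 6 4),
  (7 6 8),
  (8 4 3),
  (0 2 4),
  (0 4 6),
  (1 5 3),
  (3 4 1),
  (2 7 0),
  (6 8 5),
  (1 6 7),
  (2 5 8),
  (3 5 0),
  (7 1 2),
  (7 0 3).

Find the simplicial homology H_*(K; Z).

H_0 ≅ Z,  H_1 ≅ Z^2,  H_2 ≅ Z.

Take the total order 0 < 1 < 2 < 3 < 4 < 5 < 6 < 7 < 8 on the vertex set. Then K (dimension 2) consists of the simplices:

  0-simplices (9): [0], [1], [2], [3], [4], [5], [6], [7], [8]
  1-simplices (27): (27 of them)
  2-simplices (18): [0,2,4], [0,2,7], [0,3,5], [0,3,7], [0,4,6], [0,5,6], [1,2,5], [1,2,7], [1,3,4], [1,3,5], [1,4,6], [1,6,7], [2,4,8], [2,5,8], [3,4,8], [3,7,8], [5,6,8], [6,7,8]

so the chain groups are C_0 ≅ Z^9, C_1 ≅ Z^27, C_2 ≅ Z^18.

∂_1: C_1 → C_0 is given by ∂[p,q] = [q] − [p]. For instance
  ∂[5,8] = [8] − [5].
This gives a 9×27 integer matrix of rank 8; reducing to Smith normal form yields diagonal entries (1,1,1,1,1,1,1,1).

Boundary ∂_2: C_2 → C_1 maps a triangle to the signed sum of its edges. For instance
  ∂[2,4,8] = [4,8] − [2,8] + [2,4],
  ∂[0,2,4] = [2,4] − [0,4] + [0,2].
This gives a 27×18 integer matrix of rank 17; reducing to Smith normal form yields diagonal entries (1,1,1,1,1,1,1,1,1,1,1,1,1,1,1,1,1).

Computing H_k = (kernel of ∂_k) / (image of ∂_{k+1}):

  H_0: rank C_0 − rank ∂_1 = 9 − 8 = 1, and the invariant factors of ∂_1 are all 1, so H_0 ≅ Z.
  H_1: rank ker ∂_1 − rank ∂_2 = (27 − 8) − 17 = 2, and the invariant factors of ∂_2 are all 1, so H_1 ≅ Z^2.
  H_2: rank ker ∂_2 − rank ∂_3 = (18 − 17) − 0 = 1, and there is no ∂_3, so H_2 ≅ Z.

(K is a triangulation of the torus T^2.)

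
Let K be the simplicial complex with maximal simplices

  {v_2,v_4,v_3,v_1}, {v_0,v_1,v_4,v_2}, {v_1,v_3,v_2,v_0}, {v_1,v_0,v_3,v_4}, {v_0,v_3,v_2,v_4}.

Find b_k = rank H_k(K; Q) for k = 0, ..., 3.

b_0 = 1, b_1 = 0, b_2 = 0, b_3 = 1.

We work with the vertex ordering v_0 < v_1 < v_2 < v_3 < v_4. The simplices of K, each written with vertices in increasing order, are:

  0-simplices (5): [v_0], [v_1], [v_2], [v_3], [v_4]
  1-simplices (10): [v_0,v_1], [v_0,v_2], [v_0,v_3], [v_0,v_4], [v_1,v_2], [v_1,v_3], [v_1,v_4], [v_2,v_3], [v_2,v_4], [v_3,v_4]
  2-simplices (10): [v_0,v_1,v_2], [v_0,v_1,v_3], [v_0,v_1,v_4], [v_0,v_2,v_3], [v_0,v_2,v_4], [v_0,v_3,v_4], [v_1,v_2,v_3], [v_1,v_2,v_4], [v_1,v_3,v_4], [v_2,v_3,v_4]
  3-simplices (5): [v_0,v_1,v_2,v_3], [v_0,v_1,v_2,v_4], [v_0,v_1,v_3,v_4], [v_0,v_2,v_3,v_4], [v_1,v_2,v_3,v_4]

giving chain groups C_0 ≅ Z^5, C_1 ≅ Z^10, C_2 ≅ Z^10, C_3 ≅ Z^5.

The boundary map ∂_1: C_1 → C_0 is given by ∂[p,q] = [q] − [p].
This gives a 5×10 integer matrix of rank 4; reducing to Smith normal form yields diagonal entries (1,1,1,1).

Boundary ∂_2: C_2 → C_1 maps a triangle to the signed sum of its edges. For instance
  ∂[v_0,v_1,v_2] = [v_1,v_2] − [v_0,v_2] + [v_0,v_1],
  ∂[v_0,v_2,v_3] = [v_2,v_3] − [v_0,v_3] + [v_0,v_2].
As a 10×10 matrix over Z this has rank 6, with invariant factors (1,1,1,1,1,1).

∂_3: C_3 → C_2 sends each 3-simplex σ to the alternating sum Σ_i (−1)^i (σ with its i-th vertex removed). For instance
  ∂[v_1,v_2,v_3,v_4] = [v_2,v_3,v_4] − [v_1,v_3,v_4] + [v_1,v_2,v_4] − [v_1,v_2,v_3],
  ∂[v_0,v_2,v_3,v_4] = [v_2,v_3,v_4] − [v_0,v_3,v_4] + [v_0,v_2,v_4] − [v_0,v_2,v_3].
The resulting 10×5 matrix has rank 4, and its Smith normal form has invariant factors (1,1,1,1).

Reading off H_k = ker ∂_k / im ∂_{k+1}:

  H_0: rank C_0 − rank ∂_1 = 5 − 4 = 1, and the invariant factors of ∂_1 are all 1, so H_0 ≅ Z.
  H_1: rank ker ∂_1 − rank ∂_2 = (10 − 4) − 6 = 0, and the invariant factors of ∂_2 are all 1, so H_1 ≅ 0.
  H_2: rank ker ∂_2 − rank ∂_3 = (10 − 6) − 4 = 0, and the invariant factors of ∂_3 are all 1, so H_2 ≅ 0.
  H_3: rank ker ∂_3 − rank ∂_4 = (5 − 4) − 0 = 1, and there is no ∂_4, so H_3 ≅ Z.

As a check, the Euler characteristic is 5 − 10 + 10 − 5 = 0, which agrees with 1 − 0 + 0 − 1 = 0.

Hence the Betti numbers are b_0 = 1, b_1 = 0, b_2 = 0, b_3 = 1.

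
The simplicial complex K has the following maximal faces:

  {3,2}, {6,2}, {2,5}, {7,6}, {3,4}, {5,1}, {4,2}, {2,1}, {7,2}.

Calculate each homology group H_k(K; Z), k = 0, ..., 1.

H_0 ≅ Z,  H_1 ≅ Z^3.

Fix the vertex order 1 < 2 < 3 < 4 < 5 < 6 < 7 and write every simplex with vertices in increasing order. Then dim K = 1 and the simplices of K are:

  0-simplices (7): [1], [2], [3], [4], [5], [6], [7]
  1-simplices (9): [1,2], [1,5], [2,3], [2,4], [2,5], [2,6], [2,7], [3,4], [6,7]

so the chain groups are C_0 ≅ Z^7, C_1 ≅ Z^9.

The boundary map ∂_1: C_1 → C_0 is given by ∂[p,q] = [q] − [p].
This gives a 7×9 integer matrix of rank 6; reducing to Smith normal form yields diagonal entries (1,1,1,1,1,1).

Now H_k = ker ∂_k / im ∂_{k+1}, so:

  H_0: rank C_0 − rank ∂_1 = 7 − 6 = 1, and the invariant factors of ∂_1 are all 1, so H_0 = Z.
  H_1: rank ker ∂_1 − rank ∂_2 = (9 − 6) − 0 = 3, and there is no ∂_2, so H_1 = Z^3.

As a check, the Euler characteristic is 7 − 9 = -2, which agrees with 1 − 3 = -2.
(K is a triangulation of a wedge of 3 circles.)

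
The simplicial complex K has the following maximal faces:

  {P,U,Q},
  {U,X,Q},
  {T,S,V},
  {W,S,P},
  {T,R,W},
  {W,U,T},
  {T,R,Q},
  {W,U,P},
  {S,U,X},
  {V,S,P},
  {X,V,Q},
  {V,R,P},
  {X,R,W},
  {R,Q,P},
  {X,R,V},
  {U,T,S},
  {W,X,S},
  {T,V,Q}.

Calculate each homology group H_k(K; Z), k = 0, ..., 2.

H_0 = Z,  H_1 = Z ⊕ Z_2,  H_2 = 0.

Order the vertices as P < Q < R < S < T < U < V < W < X. Listing each simplex with vertices in this order, K has dimension 2 with simplices:

  0-simplices (9): P, Q, R, S, T, U, V, W, X
  1-simplices (27): PQ, PR, PS, PU, PV, PW, QR, QT, QU, QV, QX, RT, RV, RW, RX, ST, SU, SV, SW, SX, TU, TV, TW, UW, UX, VX, WX
  2-simplices (18): PQR, PQU, PRV, PSV, PSW, PUW, QRT, QTV, QUX, QVX, RTW, RVX, RWX, STU, STV, SUX, SWX, TUW

Hence C_0 ≅ Z^9, C_1 ≅ Z^27, C_2 ≅ Z^18.

The boundary map ∂_1: C_1 → C_0 sends each edge [p,q] (with p < q) to q − p. For instance
  ∂PQ = Q − P.
The resulting 9×27 matrix has rank 8, and its Smith normal form has invariant factors (1,1,1,1,1,1,1,1).

The boundary map ∂_2: C_2 → C_1 sends each 2-simplex [p,q,r] to [q,r] − [p,r] + [p,q]. For instance
  ∂QUX = UX − QX + QU,
  ∂QRT = RT − QT + QR.
As a 27×18 matrix over Z this has rank 18, with invariant factors (1,1,1,1,1,1,1,1,1,1,1,1,1,1,1,1,1,2).

Reading off H_k = ker ∂_k / im ∂_{k+1}:

  H_0: rank C_0 − rank ∂_1 = 9 − 8 = 1, and the invariant factors of ∂_1 are all 1, so H_0 ≅ Z.
  H_1: rank ker ∂_1 − rank ∂_2 = (27 − 8) − 18 = 1, and ∂_2 has invariant factor 2 > 1, so H_1 ≅ Z ⊕ Z_2.
  H_2: rank ker ∂_2 − rank ∂_3 = (18 − 18) − 0 = 0, and there is no ∂_3, so H_2 ≅ 0.

(K is a triangulation of the Klein bottle.)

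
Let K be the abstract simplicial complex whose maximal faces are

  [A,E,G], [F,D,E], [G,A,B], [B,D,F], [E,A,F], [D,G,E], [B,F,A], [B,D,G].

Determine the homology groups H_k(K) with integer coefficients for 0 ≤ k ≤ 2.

H_0 = Z,  H_1 = 0,  H_2 = Z.

Fix the vertex order A < B < D < E < F < G and write every simplex with vertices in increasing order. Then dim K = 2 and the simplices of K are:

  0-simplices (6): A, B, D, E, F, G
  1-simplices (12): AB, AE, AF, AG, BD, BF, BG, DE, DF, DG, EF, EG
  2-simplices (8): ABF, ABG, AEF, AEG, BDF, BDG, DEF, DEG

Hence C_0 ≅ Z^6, C_1 ≅ Z^12, C_2 ≅ Z^8.

∂_1: C_1 → C_0 is given by ∂[p,q] = [q] − [p]. For instance
  ∂AG = G − A.
The resulting 6×12 matrix has rank 5, and its Smith normal form has invariant factors (1,1,1,1,1).

The boundary map ∂_2: C_2 → C_1 sends each 2-simplex [p,q,r] to [q,r] − [p,r] + [p,q]. For instance
  ∂DEF = EF − DF + DE,
  ∂ABF = BF − AF + AB.
This gives a 12×8 integer matrix of rank 7; reducing to Smith normal form yields diagonal entries (1,1,1,1,1,1,1).

From H_k ≅ ker(∂_k) / im(∂_{k+1}) we obtain:

  H_0: rank C_0 − rank ∂_1 = 6 − 5 = 1, and the invariant factors of ∂_1 are all 1, so H_0 = Z.
  H_1: rank ker ∂_1 − rank ∂_2 = (12 − 5) − 7 = 0, and the invariant factors of ∂_2 are all 1, so H_1 = 0.
  H_2: rank ker ∂_2 − rank ∂_3 = (8 − 7) − 0 = 1, and there is no ∂_3, so H_2 = Z.

As a check, the Euler characteristic is 6 − 12 + 8 = 2, which agrees with 1 − 0 + 1 = 2.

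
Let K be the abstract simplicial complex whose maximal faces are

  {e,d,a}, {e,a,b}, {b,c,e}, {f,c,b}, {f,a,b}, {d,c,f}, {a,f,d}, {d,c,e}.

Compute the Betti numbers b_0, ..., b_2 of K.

b_0 = 1, b_1 = 0, b_2 = 1.

K has 6 vertices, 12 edges, 8 triangles.
rank ∂_0 = 0, rank ∂_1 = 5 ⇒ b_0 = 6 − 0 − 5 = 1; all invariant factors of ∂_1 are 1 so no torsion. So H_0 ≅ Z.
rank ∂_1 = 5, rank ∂_2 = 7 ⇒ b_1 = 12 − 5 − 7 = 0; all invariant factors of ∂_2 are 1 so no torsion. So H_1 ≅ 0.
rank ∂_2 = 7, rank ∂_3 = 0 ⇒ b_2 = 8 − 7 − 0 = 1. So H_2 ≅ Z.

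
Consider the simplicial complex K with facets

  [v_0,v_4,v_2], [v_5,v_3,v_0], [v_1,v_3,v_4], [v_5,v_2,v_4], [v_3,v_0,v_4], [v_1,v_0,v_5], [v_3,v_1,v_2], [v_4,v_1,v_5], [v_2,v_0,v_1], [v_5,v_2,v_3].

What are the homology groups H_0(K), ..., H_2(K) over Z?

H_0 ≅ Z,  H_1 ≅ Z/2,  H_2 = 0.

Take the total order v_0 < v_1 < v_2 < v_3 < v_4 < v_5 on the vertex set. Then K (dimension 2) consists of the simplices:

  0-simplices (6): [v_0], [v_1], [v_2], [v_3], [v_4], [v_5]
  1-simplices (15): (15 of them)
  2-simplices (10): [v_0,v_1,v_2], [v_0,v_1,v_5], [v_0,v_2,v_4], [v_0,v_3,v_4], [v_0,v_3,v_5], [v_1,v_2,v_3], [v_1,v_3,v_4], [v_1,v_4,v_5], [v_2,v_3,v_5], [v_2,v_4,v_5]

giving chain groups C_0 ≅ Z^6, C_1 ≅ Z^15, C_2 ≅ Z^10.

∂_1: C_1 → C_0 sends each edge [p,q] (with p < q) to q − p. For instance
  ∂[v_0,v_1] = [v_1] − [v_0].
The 6×15 boundary matrix has rank 5 and Smith normal form diag(1,1,1,1,1).

Boundary ∂_2: C_2 → C_1 maps a triangle to the signed sum of its edges. For instance
  ∂[v_0,v_1,v_5] = [v_1,v_5] − [v_0,v_5] + [v_0,v_1],
  ∂[v_0,v_3,v_5] = [v_3,v_5] − [v_0,v_5] + [v_0,v_3].
As a 15×10 matrix over Z this has rank 10, with invariant factors (1,1,1,1,1,1,1,1,1,2).

Now H_k = ker ∂_k / im ∂_{k+1}, so:

  H_0: rank C_0 − rank ∂_1 = 6 − 5 = 1, and the invariant factors of ∂_1 are all 1, so H_0 = Z.
  H_1: rank ker ∂_1 − rank ∂_2 = (15 − 5) − 10 = 0, and ∂_2 has invariant factor 2 > 1, so H_1 = Z/2.
  H_2: rank ker ∂_2 − rank ∂_3 = (10 − 10) − 0 = 0, and there is no ∂_3, so H_2 = 0.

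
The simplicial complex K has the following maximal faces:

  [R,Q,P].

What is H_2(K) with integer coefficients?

H_2 = 0.

We work with the vertex ordering P < Q < R. The simplices of K, each written with vertices in increasing order, are:

  0-simplices (3): P, Q, R
  1-simplices (3): PQ, PR, QR
  2-simplices (1): PQR

Hence C_0 ≅ Z^3, C_1 ≅ Z^3, C_2 ≅ Z^1.

∂_1: C_1 → C_0 sends each edge [p,q] (with p < q) to q − p. For instance
  ∂QR = R − Q.
The resulting 3×3 matrix has rank 2, and its Smith normal form has invariant factors (1,1).

The boundary map ∂_2: C_2 → C_1 maps a triangle to the signed sum of its edges. For instance
  ∂PQR = QR − PR + PQ.
This gives a 3×1 integer matrix of rank 1; reducing to Smith normal form yields diagonal entries (1).

Now H_k = ker ∂_k / im ∂_{k+1}, so:

  H_2: rank ker ∂_2 − rank ∂_3 = (1 − 1) − 0 = 0, and there is no ∂_3, so H_2 = 0.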